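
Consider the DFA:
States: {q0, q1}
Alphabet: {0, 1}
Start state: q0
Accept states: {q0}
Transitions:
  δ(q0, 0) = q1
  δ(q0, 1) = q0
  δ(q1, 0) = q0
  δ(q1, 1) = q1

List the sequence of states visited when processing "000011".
Starting at q0
Read '0': q0 -> q1
Read '0': q1 -> q0
Read '0': q0 -> q1
Read '0': q1 -> q0
Read '1': q0 -> q0
Read '1': q0 -> q0

Final answer: q0 -> q1 -> q0 -> q1 -> q0 -> q0 -> q0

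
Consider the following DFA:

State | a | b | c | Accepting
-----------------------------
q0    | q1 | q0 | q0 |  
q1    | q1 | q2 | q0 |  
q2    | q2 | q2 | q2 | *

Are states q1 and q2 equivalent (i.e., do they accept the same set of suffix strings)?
Try the suffix ε (the empty string).
From q1: q1 — not accepting.
From q2: q2 — accepting.
The two states disagree on this suffix, so they are not equivalent.

Final answer: No. Distinguishing string: ε (the empty string) - accepted from q2 but not from q1.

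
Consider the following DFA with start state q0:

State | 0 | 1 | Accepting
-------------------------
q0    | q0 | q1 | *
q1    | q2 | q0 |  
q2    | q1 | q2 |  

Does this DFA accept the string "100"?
Start in q0.
Read '1': q0 → q1
Read '0': q1 → q2
Read '0': q2 → q1
Final state q1 is not accepting, so the string is rejected.

Final answer: No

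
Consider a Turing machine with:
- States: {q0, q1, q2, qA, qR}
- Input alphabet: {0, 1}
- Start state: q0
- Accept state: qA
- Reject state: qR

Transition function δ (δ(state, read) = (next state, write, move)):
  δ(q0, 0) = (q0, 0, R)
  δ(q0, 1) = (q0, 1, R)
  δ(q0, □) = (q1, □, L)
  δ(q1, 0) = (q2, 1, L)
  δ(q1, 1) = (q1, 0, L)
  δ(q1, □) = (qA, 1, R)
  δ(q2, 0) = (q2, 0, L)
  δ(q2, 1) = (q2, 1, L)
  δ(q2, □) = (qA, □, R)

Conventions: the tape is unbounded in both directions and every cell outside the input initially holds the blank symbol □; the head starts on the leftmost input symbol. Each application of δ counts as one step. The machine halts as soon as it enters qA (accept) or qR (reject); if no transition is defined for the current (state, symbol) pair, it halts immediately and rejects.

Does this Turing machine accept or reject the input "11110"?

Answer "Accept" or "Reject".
Step 0: [q0]11110 (head at position 0)
Step 1: δ(q0, 1) = (q0, 1, R)  ⊢  1[q0]1110 (head at position 1)
Step 2: δ(q0, 1) = (q0, 1, R)  ⊢  11[q0]110 (head at position 2)
Step 3: δ(q0, 1) = (q0, 1, R)  ⊢  111[q0]10 (head at position 3)
Step 4: δ(q0, 1) = (q0, 1, R)  ⊢  1111[q0]0 (head at position 4)
Step 5: δ(q0, 0) = (q0, 0, R)  ⊢  11110[q0]□ (head at position 5)
Step 6: δ(q0, □) = (q1, □, L)  ⊢  1111[q1]0□ (head at position 4)
Step 7: δ(q1, 0) = (q2, 1, L)  ⊢  111[q2]11□ (head at position 3)
Step 8: δ(q2, 1) = (q2, 1, L)  ⊢  11[q2]111□ (head at position 2)
Step 9: δ(q2, 1) = (q2, 1, L)  ⊢  1[q2]1111□ (head at position 1)
Step 10: δ(q2, 1) = (q2, 1, L)  ⊢  [q2]11111□ (head at position 0)
Step 11: δ(q2, 1) = (q2, 1, L)  ⊢  [q2]□11111□ (head at position -1)
Step 12: δ(q2, □) = (qA, □, R)  ⊢  □[qA]11111□ (head at position 0)
The machine is in qA, so it halts and accepts.

Final answer: Accept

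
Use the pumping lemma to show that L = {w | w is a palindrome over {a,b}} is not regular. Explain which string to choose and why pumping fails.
Language: L = {w | w is a palindrome over {a,b}} (strings that read the same forwards and backwards)
Step 1: Assume for contradiction that L is regular, with pumping length p.
Step 2: Choose s = a^p b a^p. Then s ∈ L (it reads the same forwards and backwards) and |s| ≥ p.
Step 3: Consider any decomposition s = xyz with |xy| ≤ p and |y| > 0. Since |xy| ≤ p and the first p symbols of s are all a's, y = a^k for some k with 1 ≤ k ≤ p.
Step 4: Pumping up (i = 2): xy²z = a^(p+k) b a^p. Its reverse is a^p b a^(p+k) ≠ a^(p+k) b a^p (the single b is no longer in the middle), so xy²z is not a palindrome and xy²z ∉ L.
This contradicts the pumping lemma, so L is not regular.

Final answer: Choose s = a^p b a^p. Since |xy| ≤ p, y = a^k with k ≥ 1. Then xy²z = a^(p+k) b a^p is not a palindrome, so ∉ L.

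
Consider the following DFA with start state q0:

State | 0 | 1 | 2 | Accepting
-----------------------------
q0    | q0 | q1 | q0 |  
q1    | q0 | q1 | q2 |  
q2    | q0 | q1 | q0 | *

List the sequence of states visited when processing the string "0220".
q0 → q0 → q0 → q0 → q0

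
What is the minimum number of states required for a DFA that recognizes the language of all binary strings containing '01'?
Language: binary strings containing '01'
Lower bound (Myhill–Nerode): the prefixes ε, 0, 01 are pairwise distinguishable:
  ε vs 01: suffix ε distinguishes them (ε is rejected, 01 is accepted)
  0 vs 01: suffix ε distinguishes them (0 is rejected, 01 is accepted)
  ε vs 0: suffix 1 distinguishes them (ε·1 = 1 is rejected, 0·1 = 01 is accepted)
So any DFA needs at least 3 states.
Upper bound: a DFA with 3 states exists (one state per class above: 'no progress', 'last symbol 0', and 'seen 01' (accepting sink)).
Minimum states: 3

Final answer: 3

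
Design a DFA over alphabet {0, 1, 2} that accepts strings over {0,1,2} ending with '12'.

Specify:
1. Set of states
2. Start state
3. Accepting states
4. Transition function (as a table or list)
One valid DFA (any DFA recognizing the same language is acceptable):
States: {q0, q1, q2}
Start: q0
Accepting: {q2}
Transitions (accepting states marked with *):
State | 0 | 1 | 2 | Accepting
-----------------------------
q0    | q0 | q1 | q0 |  
q1    | q0 | q1 | q2 |  
q2    | q0 | q1 | q0 | *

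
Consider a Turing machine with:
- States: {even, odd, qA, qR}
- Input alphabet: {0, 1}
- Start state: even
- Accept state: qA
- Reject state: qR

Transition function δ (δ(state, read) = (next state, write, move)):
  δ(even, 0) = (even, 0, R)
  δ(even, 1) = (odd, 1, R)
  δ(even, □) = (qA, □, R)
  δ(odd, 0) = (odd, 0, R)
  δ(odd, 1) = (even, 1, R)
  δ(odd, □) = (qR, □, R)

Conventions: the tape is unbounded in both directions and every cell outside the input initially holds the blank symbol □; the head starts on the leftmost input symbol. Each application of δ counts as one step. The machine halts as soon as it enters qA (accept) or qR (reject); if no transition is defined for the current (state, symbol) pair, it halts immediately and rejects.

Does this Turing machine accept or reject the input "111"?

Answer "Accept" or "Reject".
Step 0: [even]111 (head at position 0)
Step 1: δ(even, 1) = (odd, 1, R)  ⊢  1[odd]11 (head at position 1)
Step 2: δ(odd, 1) = (even, 1, R)  ⊢  11[even]1 (head at position 2)
Step 3: δ(even, 1) = (odd, 1, R)  ⊢  111[odd]□ (head at position 3)
Step 4: δ(odd, □) = (qR, □, R)  ⊢  111□[qR]□ (head at position 4)
The machine is in qR, so it halts and rejects.

Final answer: Reject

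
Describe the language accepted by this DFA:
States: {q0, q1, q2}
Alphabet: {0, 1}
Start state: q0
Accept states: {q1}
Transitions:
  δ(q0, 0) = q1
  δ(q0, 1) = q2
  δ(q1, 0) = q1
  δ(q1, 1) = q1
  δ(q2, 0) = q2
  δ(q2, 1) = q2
Analyzing the DFA structure:
Start state: q0
Accept states: {q1}
Interpreting what each state remembers (checking against the transitions):
  q0: nothing has been read yet
  q1: the first symbol was 0
  q2: the first symbol was 1 (trap state)
  δ(q0, 0): in q0 (nothing has been read yet), after reading 0 we have: the first symbol was 0 → q1
  δ(q0, 1): in q0 (nothing has been read yet), after reading 1 we have: the first symbol was 1 (trap state) → q2
  δ(q1, 0): in q1 (the first symbol was 0), after reading 0 we have: the first symbol was 0 → q1
  δ(q1, 1): in q1 (the first symbol was 0), after reading 1 we have: the first symbol was 0 → q1
  δ(q2, 0): in q2 (the first symbol was 1 (trap state)), after reading 0 we have: the first symbol was 1 (trap state) → q2
  δ(q2, 1): in q2 (the first symbol was 1 (trap state)), after reading 1 we have: the first symbol was 1 (trap state) → q2
A string is accepted iff it ends in {q1}, i.e. the first symbol was 0.
Language: All binary strings starting with 0

Final answer: All binary strings starting with 0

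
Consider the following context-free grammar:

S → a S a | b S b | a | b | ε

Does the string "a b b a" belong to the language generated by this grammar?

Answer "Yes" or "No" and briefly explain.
A derivation exists: S ⇒ a S a ⇒ a b S b a ⇒ a b b a (using S → a S a, S → b S b, then S → ε).

Final answer: Yes - a valid derivation exists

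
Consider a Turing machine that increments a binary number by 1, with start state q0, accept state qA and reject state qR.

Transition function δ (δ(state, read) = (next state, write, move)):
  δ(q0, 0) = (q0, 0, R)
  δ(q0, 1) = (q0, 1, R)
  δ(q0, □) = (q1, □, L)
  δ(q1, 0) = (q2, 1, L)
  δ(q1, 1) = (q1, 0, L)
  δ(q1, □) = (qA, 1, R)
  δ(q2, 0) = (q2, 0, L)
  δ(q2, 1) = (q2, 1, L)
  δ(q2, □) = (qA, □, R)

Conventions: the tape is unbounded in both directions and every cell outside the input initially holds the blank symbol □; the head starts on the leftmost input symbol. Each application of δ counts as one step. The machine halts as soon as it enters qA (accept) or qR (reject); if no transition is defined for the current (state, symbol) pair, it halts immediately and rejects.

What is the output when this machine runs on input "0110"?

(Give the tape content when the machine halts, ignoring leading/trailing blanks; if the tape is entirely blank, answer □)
Step 0: [q0]0110 (head at position 0)
Step 1: δ(q0, 0) = (q0, 0, R)  ⊢  0[q0]110 (head at position 1)
Step 2: δ(q0, 1) = (q0, 1, R)  ⊢  01[q0]10 (head at position 2)
Step 3: δ(q0, 1) = (q0, 1, R)  ⊢  011[q0]0 (head at position 3)
Step 4: δ(q0, 0) = (q0, 0, R)  ⊢  0110[q0]□ (head at position 4)
Step 5: δ(q0, □) = (q1, □, L)  ⊢  011[q1]0□ (head at position 3)
Step 6: δ(q1, 0) = (q2, 1, L)  ⊢  01[q2]11□ (head at position 2)
Step 7: δ(q2, 1) = (q2, 1, L)  ⊢  0[q2]111□ (head at position 1)
Step 8: δ(q2, 1) = (q2, 1, L)  ⊢  [q2]0111□ (head at position 0)
Step 9: δ(q2, 0) = (q2, 0, L)  ⊢  [q2]□0111□ (head at position -1)
Step 10: δ(q2, □) = (qA, □, R)  ⊢  □[qA]0111□ (head at position 0)
The machine is in qA, so it halts and accepts.
Tape content when halted (ignoring surrounding blanks): 0111

Final answer: Output: 0111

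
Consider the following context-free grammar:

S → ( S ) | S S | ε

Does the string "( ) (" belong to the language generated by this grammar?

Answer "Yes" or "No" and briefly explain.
Each production adds parentheses only in matched pairs (S → ( S )) or none at all, so every derived string has equally many '(' and ')'. The string ( ) ( has two '(' and one ')', so it cannot be derived.

Final answer: No - no valid derivation exists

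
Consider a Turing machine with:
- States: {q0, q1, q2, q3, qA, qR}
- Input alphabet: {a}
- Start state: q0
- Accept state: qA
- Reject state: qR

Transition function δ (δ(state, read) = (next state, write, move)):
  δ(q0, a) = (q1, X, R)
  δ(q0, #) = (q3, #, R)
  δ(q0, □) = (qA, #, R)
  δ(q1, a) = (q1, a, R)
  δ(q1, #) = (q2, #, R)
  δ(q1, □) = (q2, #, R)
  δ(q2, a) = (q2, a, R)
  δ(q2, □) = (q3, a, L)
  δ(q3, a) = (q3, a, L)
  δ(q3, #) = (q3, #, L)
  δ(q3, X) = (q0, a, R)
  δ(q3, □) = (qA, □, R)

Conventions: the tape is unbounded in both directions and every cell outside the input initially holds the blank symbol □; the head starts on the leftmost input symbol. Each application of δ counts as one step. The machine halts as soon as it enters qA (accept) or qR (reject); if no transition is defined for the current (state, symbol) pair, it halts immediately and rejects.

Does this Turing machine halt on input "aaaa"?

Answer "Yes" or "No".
Trace (configuration after each step, as tape_left[state]tape_right with head position):
Step 0: [q0]aaaa (head at position 0)
Step 1: X[q1]aaa (head 1)
Step 2: Xa[q1]aa (head 2)
Step 3: Xaa[q1]a (head 3)
Step 4: Xaaa[q1]□ (head 4)
Step 5: Xaaa#[q2]□ (head 5)
Step 6: Xaaa[q3]#a (head 4)
Step 7: Xaa[q3]a#a (head 3)
Step 8: Xa[q3]aa#a (head 2)
Step 9: X[q3]aaa#a (head 1)
Step 10: [q3]Xaaa#a (head 0)
Step 11: a[q0]aaa#a (head 1)
Step 12: aX[q1]aa#a (head 2)
Step 13: aXa[q1]a#a (head 3)
Step 14: aXaa[q1]#a (head 4)
Step 15: aXaa#[q2]a (head 5)
Step 16: aXaa#a[q2]□ (head 6)
Step 17: aXaa#[q3]aa (head 5)
Step 18: aXaa[q3]#aa (head 4)
Step 19: aXa[q3]a#aa (head 3)
Step 20: aX[q3]aa#aa (head 2)
Step 21: a[q3]Xaa#aa (head 1)
Step 22: aa[q0]aa#aa (head 2)
Step 23: aaX[q1]a#aa (head 3)
Step 24: aaXa[q1]#aa (head 4)
Step 25: aaXa#[q2]aa (head 5)
Step 26: aaXa#a[q2]a (head 6)
Step 27: aaXa#aa[q2]□ (head 7)
Step 28: aaXa#a[q3]aa (head 6)
Step 29: aaXa#[q3]aaa (head 5)
Step 30: aaXa[q3]#aaa (head 4)
Step 31: aaX[q3]a#aaa (head 3)
Step 32: aa[q3]Xa#aaa (head 2)
Step 33: aaa[q0]a#aaa (head 3)
Step 34: aaaX[q1]#aaa (head 4)
Step 35: aaaX#[q2]aaa (head 5)
Step 36: aaaX#a[q2]aa (head 6)
Step 37: aaaX#aa[q2]a (head 7)
Step 38: aaaX#aaa[q2]□ (head 8)
Step 39: aaaX#aa[q3]aa (head 7)
Step 40: aaaX#a[q3]aaa (head 6)
Step 41: aaaX#[q3]aaaa (head 5)
Step 42: aaaX[q3]#aaaa (head 4)
Step 43: aaa[q3]X#aaaa (head 3)
Step 44: aaaa[q0]#aaaa (head 4)
Step 45: aaaa#[q3]aaaa (head 5)
Step 46: aaaa[q3]#aaaa (head 4)
Step 47: aaa[q3]a#aaaa (head 3)
Step 48: aa[q3]aa#aaaa (head 2)
Step 49: a[q3]aaa#aaaa (head 1)
Step 50: [q3]aaaa#aaaa (head 0)
Step 51: [q3]□aaaa#aaaa (head -1)
Step 52: □[qA]aaaa#aaaa (head 0)
The machine is in qA, so it halts and accepts.
It halts after 52 steps.

Final answer: Yes - halts after 52 steps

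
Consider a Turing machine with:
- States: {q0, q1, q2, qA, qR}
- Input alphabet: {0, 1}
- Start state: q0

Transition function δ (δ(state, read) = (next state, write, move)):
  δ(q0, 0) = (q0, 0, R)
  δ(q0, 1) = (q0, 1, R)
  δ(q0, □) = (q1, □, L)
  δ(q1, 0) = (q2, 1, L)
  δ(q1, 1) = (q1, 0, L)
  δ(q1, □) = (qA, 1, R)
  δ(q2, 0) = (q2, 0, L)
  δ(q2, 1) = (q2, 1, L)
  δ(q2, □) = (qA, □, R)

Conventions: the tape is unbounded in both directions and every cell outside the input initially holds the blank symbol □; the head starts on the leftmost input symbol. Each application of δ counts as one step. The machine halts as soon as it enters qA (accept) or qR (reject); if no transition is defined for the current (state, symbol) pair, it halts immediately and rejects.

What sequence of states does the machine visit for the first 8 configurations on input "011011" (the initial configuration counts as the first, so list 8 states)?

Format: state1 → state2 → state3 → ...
Step 0: [q0]011011 (head at position 0)
Step 1: δ(q0, 0) = (q0, 0, R)  ⊢  0[q0]11011 (head at position 1)
Step 2: δ(q0, 1) = (q0, 1, R)  ⊢  01[q0]1011 (head at position 2)
Step 3: δ(q0, 1) = (q0, 1, R)  ⊢  011[q0]011 (head at position 3)
Step 4: δ(q0, 0) = (q0, 0, R)  ⊢  0110[q0]11 (head at position 4)
Step 5: δ(q0, 1) = (q0, 1, R)  ⊢  01101[q0]1 (head at position 5)
Step 6: δ(q0, 1) = (q0, 1, R)  ⊢  011011[q0]□ (head at position 6)
Step 7: δ(q0, □) = (q1, □, L)  ⊢  01101[q1]1□ (head at position 5)
Reading off the states of these 8 configurations: q0 → q0 → q0 → q0 → q0 → q0 → q0 → q1

Final answer: q0 → q0 → q0 → q0 → q0 → q0 → q0 → q1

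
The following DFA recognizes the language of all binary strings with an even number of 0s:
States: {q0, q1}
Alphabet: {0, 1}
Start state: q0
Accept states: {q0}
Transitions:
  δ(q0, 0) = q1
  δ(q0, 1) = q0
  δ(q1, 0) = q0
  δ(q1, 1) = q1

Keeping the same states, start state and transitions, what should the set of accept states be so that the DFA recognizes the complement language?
The DFA is complete (every state has a transition on every symbol), so the complement
is recognized by the same DFA with accepting and non-accepting states swapped.
Original accept states: {q0}
Complement accept states = All states - Original accept states
= {q0, q1} - {q0}
= {q1}
Complement language: strings with an ODD number of 0s

Final answer: {q1}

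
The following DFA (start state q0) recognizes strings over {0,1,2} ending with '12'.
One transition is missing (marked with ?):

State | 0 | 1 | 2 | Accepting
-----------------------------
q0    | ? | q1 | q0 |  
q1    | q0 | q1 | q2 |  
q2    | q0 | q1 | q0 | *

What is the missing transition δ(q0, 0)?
q0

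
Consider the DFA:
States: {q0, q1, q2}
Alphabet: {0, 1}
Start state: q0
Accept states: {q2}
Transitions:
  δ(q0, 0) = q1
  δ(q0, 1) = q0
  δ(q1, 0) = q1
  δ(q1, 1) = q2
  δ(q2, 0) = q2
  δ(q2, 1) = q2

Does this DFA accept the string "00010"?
Processing string "00010":
  q0 --0--> q1
  q1 --0--> q1
  q1 --0--> q1
  q1 --1--> q2
  q2 --0--> q2
Final state: q2
Accept states: {q2}
q2 is an accept state, so the string is accepted.

Final answer: Yes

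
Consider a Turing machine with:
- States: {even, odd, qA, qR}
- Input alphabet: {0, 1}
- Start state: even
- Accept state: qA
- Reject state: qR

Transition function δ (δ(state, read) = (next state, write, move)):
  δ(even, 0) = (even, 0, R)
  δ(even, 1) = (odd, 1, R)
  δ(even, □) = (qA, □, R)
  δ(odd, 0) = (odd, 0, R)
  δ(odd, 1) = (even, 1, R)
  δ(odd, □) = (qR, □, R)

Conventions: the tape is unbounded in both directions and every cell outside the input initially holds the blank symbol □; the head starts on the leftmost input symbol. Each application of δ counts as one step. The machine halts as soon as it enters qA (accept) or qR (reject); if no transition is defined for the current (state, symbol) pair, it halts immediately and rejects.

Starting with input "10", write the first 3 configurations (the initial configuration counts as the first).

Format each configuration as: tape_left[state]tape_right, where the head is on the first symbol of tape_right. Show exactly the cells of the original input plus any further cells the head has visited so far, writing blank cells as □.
Step 0: [even]10 (head at position 0)
Step 1: δ(even, 1) = (odd, 1, R)  ⊢  1[odd]0 (head at position 1)
Step 2: δ(odd, 0) = (odd, 0, R)  ⊢  10[odd]□ (head at position 2)

Final answer: [even]10 ⊢ 1[odd]0 ⊢ 10[odd]□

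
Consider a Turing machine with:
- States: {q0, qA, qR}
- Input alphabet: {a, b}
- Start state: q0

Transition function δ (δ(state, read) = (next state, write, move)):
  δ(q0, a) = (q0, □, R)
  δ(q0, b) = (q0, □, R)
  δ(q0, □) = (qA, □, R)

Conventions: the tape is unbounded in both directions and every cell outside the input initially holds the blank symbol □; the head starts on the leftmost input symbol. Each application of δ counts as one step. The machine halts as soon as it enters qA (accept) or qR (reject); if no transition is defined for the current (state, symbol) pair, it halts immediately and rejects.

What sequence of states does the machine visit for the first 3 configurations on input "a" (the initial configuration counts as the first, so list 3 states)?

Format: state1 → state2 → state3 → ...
Step 0: [q0]a (head at position 0)
Step 1: δ(q0, a) = (q0, □, R)  ⊢  □[q0]□ (head at position 1)
Step 2: δ(q0, □) = (qA, □, R)  ⊢  □□[qA]□ (head at position 2)
Reading off the states of these 3 configurations: q0 → q0 → qA

Final answer: q0 → q0 → qA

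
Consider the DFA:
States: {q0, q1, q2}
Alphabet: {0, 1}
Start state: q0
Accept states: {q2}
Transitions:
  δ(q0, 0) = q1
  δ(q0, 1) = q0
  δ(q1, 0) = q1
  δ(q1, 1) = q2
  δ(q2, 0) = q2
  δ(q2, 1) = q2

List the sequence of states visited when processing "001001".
Starting at q0
Read '0': q0 -> q1
Read '0': q1 -> q1
Read '1': q1 -> q2
Read '0': q2 -> q2
Read '0': q2 -> q2
Read '1': q2 -> q2

Final answer: q0 -> q1 -> q1 -> q2 -> q2 -> q2 -> q2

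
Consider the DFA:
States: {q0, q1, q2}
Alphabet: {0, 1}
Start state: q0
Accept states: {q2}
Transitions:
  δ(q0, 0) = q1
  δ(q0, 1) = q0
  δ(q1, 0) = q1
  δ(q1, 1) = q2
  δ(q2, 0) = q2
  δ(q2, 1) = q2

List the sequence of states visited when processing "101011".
Starting at q0
Read '1': q0 -> q0
Read '0': q0 -> q1
Read '1': q1 -> q2
Read '0': q2 -> q2
Read '1': q2 -> q2
Read '1': q2 -> q2

Final answer: q0 -> q0 -> q1 -> q2 -> q2 -> q2 -> q2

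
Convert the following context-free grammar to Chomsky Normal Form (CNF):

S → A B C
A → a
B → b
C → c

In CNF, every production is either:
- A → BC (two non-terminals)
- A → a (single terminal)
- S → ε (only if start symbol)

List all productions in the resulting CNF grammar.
The grammar has no ε-productions or unit productions to eliminate.
A → a is already in CNF (single terminal) – keep it.
B → b is already in CNF (single terminal) – keep it.
C → c is already in CNF (single terminal) – keep it.
S → A B C has 3 symbols on the right: break it into binary productions S → A X0, X0 → B C.
Resulting CNF grammar (5 productions): A → a; B → b; C → c; S → A X0; X0 → B C

Final answer: A → a; B → b; C → c; S → A X0; X0 → B C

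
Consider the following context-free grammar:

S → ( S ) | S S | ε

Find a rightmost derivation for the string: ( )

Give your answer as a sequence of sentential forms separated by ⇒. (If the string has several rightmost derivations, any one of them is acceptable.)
Start with S.
Step 1: the rightmost non-terminal is S; apply S → ( S ):  ( S )
Step 2: the rightmost non-terminal is S; apply S → ε:  ( )

Final answer: S ⇒ ( S ) ⇒ ( )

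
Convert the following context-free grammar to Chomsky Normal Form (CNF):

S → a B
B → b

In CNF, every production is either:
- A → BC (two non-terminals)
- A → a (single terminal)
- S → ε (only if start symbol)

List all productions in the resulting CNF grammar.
The grammar has no ε-productions or unit productions to eliminate.
S → a B has terminal a in a right-hand side of length ≥ 2: introduce T_a → a and use T_a in place of a.
B → b is already in CNF (single terminal) – keep it.
S → a B becomes S → T_a B.
Resulting CNF grammar (3 productions): T_a → a; B → b; S → T_a B

Final answer: T_a → a; B → b; S → T_a B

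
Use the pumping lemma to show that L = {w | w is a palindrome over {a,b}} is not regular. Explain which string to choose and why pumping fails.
Language: L = {w | w is a palindrome over {a,b}} (strings that read the same forwards and backwards)
Step 1: Assume for contradiction that L is regular, with pumping length p.
Step 2: Choose s = a^p b a^p. Then s ∈ L (it reads the same forwards and backwards) and |s| ≥ p.
Step 3: Consider any decomposition s = xyz with |xy| ≤ p and |y| > 0. Since |xy| ≤ p and the first p symbols of s are all a's, y = a^k for some k with 1 ≤ k ≤ p.
Step 4: Pumping up (i = 2): xy²z = a^(p+k) b a^p. Its reverse is a^p b a^(p+k) ≠ a^(p+k) b a^p (the single b is no longer in the middle), so xy²z is not a palindrome and xy²z ∉ L.
This contradicts the pumping lemma, so L is not regular.

Final answer: Choose s = a^p b a^p. Since |xy| ≤ p, y = a^k with k ≥ 1. Then xy²z = a^(p+k) b a^p is not a palindrome, so ∉ L.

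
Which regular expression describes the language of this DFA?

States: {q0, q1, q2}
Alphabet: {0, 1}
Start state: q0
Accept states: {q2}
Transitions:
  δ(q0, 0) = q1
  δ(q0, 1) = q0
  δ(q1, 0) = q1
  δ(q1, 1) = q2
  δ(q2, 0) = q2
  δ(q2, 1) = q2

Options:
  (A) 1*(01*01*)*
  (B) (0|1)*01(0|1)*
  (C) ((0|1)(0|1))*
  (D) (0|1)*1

Testing sample strings against the DFA:
  '0111' -> accepted
  '000' -> rejected
  '01011' -> accepted
  '1111' -> rejected
Checking each option for a counterexample:
  (A) 1*(01*01*)*: ε is rejected by the DFA but matches the regex → eliminated
  (B) (0|1)*01(0|1)*: agrees with the DFA on all strings of length ≤ 4
  (C) ((0|1)(0|1))*: ε is rejected by the DFA but matches the regex → eliminated
  (D) (0|1)*1: '1' is rejected by the DFA but matches the regex → eliminated
Only (B) (0|1)*01(0|1)* is consistent with the DFA.

Final answer: (B) (0|1)*01(0|1)*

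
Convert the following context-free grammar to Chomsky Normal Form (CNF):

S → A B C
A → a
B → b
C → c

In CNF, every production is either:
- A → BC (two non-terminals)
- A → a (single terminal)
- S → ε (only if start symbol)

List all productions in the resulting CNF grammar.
The grammar has no ε-productions or unit productions to eliminate.
A → a is already in CNF (single terminal) – keep it.
B → b is already in CNF (single terminal) – keep it.
C → c is already in CNF (single terminal) – keep it.
S → A B C has 3 symbols on the right: break it into binary productions S → A X0, X0 → B C.
Resulting CNF grammar (5 productions): A → a; B → b; C → c; S → A X0; X0 → B C

Final answer: A → a; B → b; C → c; S → A X0; X0 → B C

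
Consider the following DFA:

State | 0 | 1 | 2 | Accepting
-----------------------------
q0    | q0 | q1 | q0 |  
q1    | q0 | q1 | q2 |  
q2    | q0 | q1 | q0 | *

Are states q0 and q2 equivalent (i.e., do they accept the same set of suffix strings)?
Try the suffix ε (the empty string).
From q0: q0 — not accepting.
From q2: q2 — accepting.
The two states disagree on this suffix, so they are not equivalent.

Final answer: No. Distinguishing string: ε (the empty string) - accepted from q2 but not from q0.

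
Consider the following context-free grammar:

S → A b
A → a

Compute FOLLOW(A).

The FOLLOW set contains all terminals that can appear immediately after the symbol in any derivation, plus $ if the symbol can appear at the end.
A occurs only in S → A b, where it is immediately followed by the terminal b. So FOLLOW(A) = {b}.

Final answer: {b}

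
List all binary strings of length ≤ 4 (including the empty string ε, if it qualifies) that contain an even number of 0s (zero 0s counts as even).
Checking every binary string of length 0 to 4:
  Length 0: accepted: ε | rejected: (none)
  Length 1: accepted: 1 | rejected: 0
  Length 2: accepted: 00, 11 | rejected: 01, 10
  Length 3: accepted: 001, 010, 100, 111 | rejected: 000, 011, 101, 110
  Length 4: accepted: 0000, 0011, 0101, 0110, 1001, 1010, 1100, 1111 | rejected: 0001, 0010, 0100, 0111, 1000, 1011, 1101, 1110
Total: 16 string(s).

Final answer: ε, 1, 00, 11, 001, 010, 100, 111, 0000, 0011, 0101, 0110, 1001, 1010, 1100, 1111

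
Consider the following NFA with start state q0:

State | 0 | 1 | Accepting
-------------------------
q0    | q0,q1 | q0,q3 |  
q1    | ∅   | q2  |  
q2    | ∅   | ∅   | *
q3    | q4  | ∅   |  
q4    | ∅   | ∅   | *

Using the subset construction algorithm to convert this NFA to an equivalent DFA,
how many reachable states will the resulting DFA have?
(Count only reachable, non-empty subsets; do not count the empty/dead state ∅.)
Start subset: {q0}
{q0}: on 0 → {q0, q1}, on 1 → {q0, q3}
{q0, q1}: on 0 → {q0, q1}, on 1 → {q0, q2, q3}
{q0, q3}: on 0 → {q0, q1, q4}, on 1 → {q0, q3}
{q0, q2, q3}: on 0 → {q0, q1, q4}, on 1 → {q0, q3}
{q0, q1, q4}: on 0 → {q0, q1}, on 1 → {q0, q2, q3}
Reachable non-empty subsets: {q0}, {q0, q1}, {q0, q3}, {q0, q2, q3}, {q0, q1, q4} — 5 in total.

Final answer: 5 states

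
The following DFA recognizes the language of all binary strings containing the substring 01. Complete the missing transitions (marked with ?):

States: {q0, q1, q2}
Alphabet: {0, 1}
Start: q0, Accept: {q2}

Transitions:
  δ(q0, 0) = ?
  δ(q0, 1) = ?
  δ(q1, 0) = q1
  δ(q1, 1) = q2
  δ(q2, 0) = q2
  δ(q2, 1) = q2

What each state remembers (consistent with the given transitions and accept states):
  q0: 01 not seen yet and the last symbol was not 0
  q1: 01 not seen yet and the last symbol was 0
  q2: the substring 01 has already been seen
Filling in the missing entries:
  δ(q0, 0): in q0 (01 not seen yet and the last symbol was not 0), after reading 0 we have: 01 not seen yet and the last symbol was 0 → q1
  δ(q0, 1): in q0 (01 not seen yet and the last symbol was not 0), after reading 1 we have: 01 not seen yet and the last symbol was not 0 → q0

Final answer: δ(q0, 0) = q1; δ(q0, 1) = q0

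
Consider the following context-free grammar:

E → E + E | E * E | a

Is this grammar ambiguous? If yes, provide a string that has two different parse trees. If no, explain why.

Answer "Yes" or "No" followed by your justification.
Two different leftmost derivations of a + a * a:
  (1) E ⇒ E + E ⇒ a + E ⇒ a + E * E ⇒ a + a * E ⇒ a + a * a   (tree groups a + (a * a))
  (2) E ⇒ E * E ⇒ E + E * E ⇒ a + E * E ⇒ a + a * E ⇒ a + a * a   (tree groups (a + a) * a)
Two distinct leftmost derivations = two distinct parse trees, so the grammar is ambiguous.

Final answer: Yes - the string 'a + a * a' has two distinct leftmost derivations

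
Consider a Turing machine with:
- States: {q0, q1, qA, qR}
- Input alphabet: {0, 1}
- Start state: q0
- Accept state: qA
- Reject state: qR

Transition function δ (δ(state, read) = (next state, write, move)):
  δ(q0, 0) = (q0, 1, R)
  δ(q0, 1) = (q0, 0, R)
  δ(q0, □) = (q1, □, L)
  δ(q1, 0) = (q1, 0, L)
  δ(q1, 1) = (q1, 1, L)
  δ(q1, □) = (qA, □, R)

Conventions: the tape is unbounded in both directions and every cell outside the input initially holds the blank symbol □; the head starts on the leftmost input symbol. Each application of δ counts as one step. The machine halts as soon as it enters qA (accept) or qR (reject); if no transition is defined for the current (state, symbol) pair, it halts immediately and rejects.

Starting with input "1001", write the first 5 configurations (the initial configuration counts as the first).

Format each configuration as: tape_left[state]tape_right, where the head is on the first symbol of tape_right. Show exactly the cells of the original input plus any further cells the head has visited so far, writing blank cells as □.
Step 0: [q0]1001 (head at position 0)
Step 1: δ(q0, 1) = (q0, 0, R)  ⊢  0[q0]001 (head at position 1)
Step 2: δ(q0, 0) = (q0, 1, R)  ⊢  01[q0]01 (head at position 2)
Step 3: δ(q0, 0) = (q0, 1, R)  ⊢  011[q0]1 (head at position 3)
Step 4: δ(q0, 1) = (q0, 0, R)  ⊢  0110[q0]□ (head at position 4)

Final answer: [q0]1001 ⊢ 0[q0]001 ⊢ 01[q0]01 ⊢ 011[q0]1 ⊢ 0110[q0]□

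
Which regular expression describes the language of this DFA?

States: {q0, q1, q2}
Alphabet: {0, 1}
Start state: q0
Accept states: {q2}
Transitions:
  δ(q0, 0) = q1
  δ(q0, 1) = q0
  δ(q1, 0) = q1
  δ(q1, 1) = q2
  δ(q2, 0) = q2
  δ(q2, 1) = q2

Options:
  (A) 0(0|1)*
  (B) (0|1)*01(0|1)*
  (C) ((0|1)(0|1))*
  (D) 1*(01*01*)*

Testing sample strings against the DFA:
  '000' -> rejected
  '00' -> rejected
  '1111' -> rejected
  '1100' -> rejected
Checking each option for a counterexample:
  (A) 0(0|1)*: '0' is rejected by the DFA but matches the regex → eliminated
  (B) (0|1)*01(0|1)*: agrees with the DFA on all strings of length ≤ 4
  (C) ((0|1)(0|1))*: ε is rejected by the DFA but matches the regex → eliminated
  (D) 1*(01*01*)*: ε is rejected by the DFA but matches the regex → eliminated
Only (B) (0|1)*01(0|1)* is consistent with the DFA.

Final answer: (B) (0|1)*01(0|1)*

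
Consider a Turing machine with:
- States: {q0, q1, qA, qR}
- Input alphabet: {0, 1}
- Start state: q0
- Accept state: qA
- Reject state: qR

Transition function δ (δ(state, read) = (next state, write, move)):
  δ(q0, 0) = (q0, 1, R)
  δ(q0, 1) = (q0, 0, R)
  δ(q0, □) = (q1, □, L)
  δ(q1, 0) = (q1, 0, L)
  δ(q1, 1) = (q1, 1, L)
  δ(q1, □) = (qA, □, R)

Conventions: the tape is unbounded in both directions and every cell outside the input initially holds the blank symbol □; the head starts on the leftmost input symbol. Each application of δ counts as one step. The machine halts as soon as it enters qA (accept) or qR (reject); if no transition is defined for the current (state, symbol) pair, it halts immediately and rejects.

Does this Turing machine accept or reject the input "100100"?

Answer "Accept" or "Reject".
Step 0: [q0]100100 (head at position 0)
Step 1: δ(q0, 1) = (q0, 0, R)  ⊢  0[q0]00100 (head at position 1)
Step 2: δ(q0, 0) = (q0, 1, R)  ⊢  01[q0]0100 (head at position 2)
Step 3: δ(q0, 0) = (q0, 1, R)  ⊢  011[q0]100 (head at position 3)
Step 4: δ(q0, 1) = (q0, 0, R)  ⊢  0110[q0]00 (head at position 4)
Step 5: δ(q0, 0) = (q0, 1, R)  ⊢  01101[q0]0 (head at position 5)
Step 6: δ(q0, 0) = (q0, 1, R)  ⊢  011011[q0]□ (head at position 6)
Step 7: δ(q0, □) = (q1, □, L)  ⊢  01101[q1]1□ (head at position 5)
Step 8: δ(q1, 1) = (q1, 1, L)  ⊢  0110[q1]11□ (head at position 4)
Step 9: δ(q1, 1) = (q1, 1, L)  ⊢  011[q1]011□ (head at position 3)
Step 10: δ(q1, 0) = (q1, 0, L)  ⊢  01[q1]1011□ (head at position 2)
Step 11: δ(q1, 1) = (q1, 1, L)  ⊢  0[q1]11011□ (head at position 1)
Step 12: δ(q1, 1) = (q1, 1, L)  ⊢  [q1]011011□ (head at position 0)
Step 13: δ(q1, 0) = (q1, 0, L)  ⊢  [q1]□011011□ (head at position -1)
Step 14: δ(q1, □) = (qA, □, R)  ⊢  □[qA]011011□ (head at position 0)
The machine is in qA, so it halts and accepts.

Final answer: Accept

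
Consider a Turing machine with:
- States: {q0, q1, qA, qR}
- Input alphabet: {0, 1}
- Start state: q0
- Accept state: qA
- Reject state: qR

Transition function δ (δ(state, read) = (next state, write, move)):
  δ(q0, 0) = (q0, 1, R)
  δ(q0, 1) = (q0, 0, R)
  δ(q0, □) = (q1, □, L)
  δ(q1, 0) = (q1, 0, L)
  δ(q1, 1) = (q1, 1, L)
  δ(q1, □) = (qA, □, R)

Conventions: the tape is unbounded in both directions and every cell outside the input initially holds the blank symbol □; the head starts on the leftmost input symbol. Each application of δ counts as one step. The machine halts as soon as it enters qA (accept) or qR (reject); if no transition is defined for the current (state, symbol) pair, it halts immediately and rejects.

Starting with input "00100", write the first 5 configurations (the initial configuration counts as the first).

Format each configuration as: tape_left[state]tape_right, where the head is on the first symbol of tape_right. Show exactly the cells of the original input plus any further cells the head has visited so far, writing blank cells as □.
Step 0: [q0]00100 (head at position 0)
Step 1: δ(q0, 0) = (q0, 1, R)  ⊢  1[q0]0100 (head at position 1)
Step 2: δ(q0, 0) = (q0, 1, R)  ⊢  11[q0]100 (head at position 2)
Step 3: δ(q0, 1) = (q0, 0, R)  ⊢  110[q0]00 (head at position 3)
Step 4: δ(q0, 0) = (q0, 1, R)  ⊢  1101[q0]0 (head at position 4)

Final answer: [q0]00100 ⊢ 1[q0]0100 ⊢ 11[q0]100 ⊢ 110[q0]00 ⊢ 1101[q0]0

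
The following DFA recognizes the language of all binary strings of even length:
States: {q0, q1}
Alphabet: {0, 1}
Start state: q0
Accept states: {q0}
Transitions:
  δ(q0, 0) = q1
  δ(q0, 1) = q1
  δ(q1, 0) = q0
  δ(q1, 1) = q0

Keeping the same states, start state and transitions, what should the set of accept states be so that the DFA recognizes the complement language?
The DFA is complete (every state has a transition on every symbol), so the complement
is recognized by the same DFA with accepting and non-accepting states swapped.
Original accept states: {q0}
Complement accept states = All states - Original accept states
= {q0, q1} - {q0}
= {q1}
Complement language: strings of ODD length

Final answer: {q1}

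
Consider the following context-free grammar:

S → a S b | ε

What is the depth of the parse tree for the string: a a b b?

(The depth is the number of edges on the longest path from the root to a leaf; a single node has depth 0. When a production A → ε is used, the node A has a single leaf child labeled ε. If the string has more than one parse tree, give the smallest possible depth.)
The only parse tree applies S → a S b 2 times (once per matching a…b pair) and then S → ε.
The S nodes sit at depths 0, 1, …, 2; the innermost S (depth 2) has the single child ε at depth 3.
The terminal leaves a, b are at depths 1..2, so the longest root-to-leaf path is S → S → … → S → ε with 3 edges.
Depth = 3.

Final answer: 3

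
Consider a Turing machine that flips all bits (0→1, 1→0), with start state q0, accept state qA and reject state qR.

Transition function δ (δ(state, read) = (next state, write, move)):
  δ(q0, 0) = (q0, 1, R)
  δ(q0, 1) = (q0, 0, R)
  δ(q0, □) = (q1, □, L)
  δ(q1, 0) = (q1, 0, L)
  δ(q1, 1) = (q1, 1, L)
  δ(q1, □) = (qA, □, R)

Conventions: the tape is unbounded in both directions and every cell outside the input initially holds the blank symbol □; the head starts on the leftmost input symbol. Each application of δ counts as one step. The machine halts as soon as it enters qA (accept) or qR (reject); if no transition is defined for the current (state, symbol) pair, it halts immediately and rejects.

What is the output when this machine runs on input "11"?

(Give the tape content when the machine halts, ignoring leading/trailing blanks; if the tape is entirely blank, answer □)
Step 0: [q0]11 (head at position 0)
Step 1: δ(q0, 1) = (q0, 0, R)  ⊢  0[q0]1 (head at position 1)
Step 2: δ(q0, 1) = (q0, 0, R)  ⊢  00[q0]□ (head at position 2)
Step 3: δ(q0, □) = (q1, □, L)  ⊢  0[q1]0□ (head at position 1)
Step 4: δ(q1, 0) = (q1, 0, L)  ⊢  [q1]00□ (head at position 0)
Step 5: δ(q1, 0) = (q1, 0, L)  ⊢  [q1]□00□ (head at position -1)
Step 6: δ(q1, □) = (qA, □, R)  ⊢  □[qA]00□ (head at position 0)
The machine is in qA, so it halts and accepts.
Tape content when halted (ignoring surrounding blanks): 00

Final answer: Output: 00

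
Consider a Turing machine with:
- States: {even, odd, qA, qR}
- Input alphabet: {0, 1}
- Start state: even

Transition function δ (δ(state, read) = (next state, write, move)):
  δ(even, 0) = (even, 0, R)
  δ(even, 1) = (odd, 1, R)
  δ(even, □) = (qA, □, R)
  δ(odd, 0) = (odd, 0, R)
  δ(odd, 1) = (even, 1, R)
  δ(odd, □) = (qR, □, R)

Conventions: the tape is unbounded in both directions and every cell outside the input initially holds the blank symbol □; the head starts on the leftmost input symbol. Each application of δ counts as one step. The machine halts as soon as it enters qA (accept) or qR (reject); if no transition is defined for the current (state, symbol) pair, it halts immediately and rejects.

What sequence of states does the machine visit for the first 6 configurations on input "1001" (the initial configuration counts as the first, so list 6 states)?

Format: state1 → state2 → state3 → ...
Step 0: [even]1001 (head at position 0)
Step 1: δ(even, 1) = (odd, 1, R)  ⊢  1[odd]001 (head at position 1)
Step 2: δ(odd, 0) = (odd, 0, R)  ⊢  10[odd]01 (head at position 2)
Step 3: δ(odd, 0) = (odd, 0, R)  ⊢  100[odd]1 (head at position 3)
Step 4: δ(odd, 1) = (even, 1, R)  ⊢  1001[even]□ (head at position 4)
Step 5: δ(even, □) = (qA, □, R)  ⊢  1001□[qA]□ (head at position 5)
Reading off the states of these 6 configurations: even → odd → odd → odd → even → qA

Final answer: even → odd → odd → odd → even → qA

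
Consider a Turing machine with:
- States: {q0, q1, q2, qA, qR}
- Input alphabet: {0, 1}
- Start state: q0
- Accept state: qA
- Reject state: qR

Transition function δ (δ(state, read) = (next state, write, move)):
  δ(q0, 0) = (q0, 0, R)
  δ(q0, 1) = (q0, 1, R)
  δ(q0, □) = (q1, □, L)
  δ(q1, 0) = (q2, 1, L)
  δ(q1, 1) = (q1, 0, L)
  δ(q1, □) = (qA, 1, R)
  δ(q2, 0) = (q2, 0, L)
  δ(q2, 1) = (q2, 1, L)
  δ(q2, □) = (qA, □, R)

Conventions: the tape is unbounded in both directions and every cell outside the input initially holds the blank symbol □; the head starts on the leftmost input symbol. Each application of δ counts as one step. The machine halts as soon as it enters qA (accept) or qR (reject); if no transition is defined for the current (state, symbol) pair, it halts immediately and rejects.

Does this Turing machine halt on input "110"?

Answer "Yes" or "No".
Step 0: [q0]110 (head at position 0)
Step 1: δ(q0, 1) = (q0, 1, R)  ⊢  1[q0]10 (head at position 1)
Step 2: δ(q0, 1) = (q0, 1, R)  ⊢  11[q0]0 (head at position 2)
Step 3: δ(q0, 0) = (q0, 0, R)  ⊢  110[q0]□ (head at position 3)
Step 4: δ(q0, □) = (q1, □, L)  ⊢  11[q1]0□ (head at position 2)
Step 5: δ(q1, 0) = (q2, 1, L)  ⊢  1[q2]11□ (head at position 1)
Step 6: δ(q2, 1) = (q2, 1, L)  ⊢  [q2]111□ (head at position 0)
Step 7: δ(q2, 1) = (q2, 1, L)  ⊢  [q2]□111□ (head at position -1)
Step 8: δ(q2, □) = (qA, □, R)  ⊢  □[qA]111□ (head at position 0)
The machine is in qA, so it halts and accepts.
It halts after 8 steps.

Final answer: Yes - halts after 8 steps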